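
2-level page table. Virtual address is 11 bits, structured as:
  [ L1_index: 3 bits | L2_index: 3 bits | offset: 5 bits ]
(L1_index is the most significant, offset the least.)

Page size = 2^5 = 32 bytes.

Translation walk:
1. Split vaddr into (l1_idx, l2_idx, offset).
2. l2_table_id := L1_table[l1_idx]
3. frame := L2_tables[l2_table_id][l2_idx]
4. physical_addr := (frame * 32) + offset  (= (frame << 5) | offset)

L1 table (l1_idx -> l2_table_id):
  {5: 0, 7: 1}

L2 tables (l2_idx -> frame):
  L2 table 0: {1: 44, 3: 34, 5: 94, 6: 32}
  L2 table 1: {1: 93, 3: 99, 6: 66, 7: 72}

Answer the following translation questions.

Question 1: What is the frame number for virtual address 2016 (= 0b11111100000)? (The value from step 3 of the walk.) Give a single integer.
vaddr = 2016: l1_idx=7, l2_idx=7
L1[7] = 1; L2[1][7] = 72

Answer: 72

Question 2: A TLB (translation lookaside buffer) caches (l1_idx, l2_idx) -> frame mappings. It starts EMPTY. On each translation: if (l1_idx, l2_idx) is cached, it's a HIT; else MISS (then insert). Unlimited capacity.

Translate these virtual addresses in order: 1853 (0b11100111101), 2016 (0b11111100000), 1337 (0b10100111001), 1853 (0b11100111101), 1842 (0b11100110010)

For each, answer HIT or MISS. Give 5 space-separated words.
Answer: MISS MISS MISS HIT HIT

Derivation:
vaddr=1853: (7,1) not in TLB -> MISS, insert
vaddr=2016: (7,7) not in TLB -> MISS, insert
vaddr=1337: (5,1) not in TLB -> MISS, insert
vaddr=1853: (7,1) in TLB -> HIT
vaddr=1842: (7,1) in TLB -> HIT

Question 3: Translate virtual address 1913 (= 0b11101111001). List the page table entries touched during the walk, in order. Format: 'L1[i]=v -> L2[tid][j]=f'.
vaddr = 1913 = 0b11101111001
Split: l1_idx=7, l2_idx=3, offset=25

Answer: L1[7]=1 -> L2[1][3]=99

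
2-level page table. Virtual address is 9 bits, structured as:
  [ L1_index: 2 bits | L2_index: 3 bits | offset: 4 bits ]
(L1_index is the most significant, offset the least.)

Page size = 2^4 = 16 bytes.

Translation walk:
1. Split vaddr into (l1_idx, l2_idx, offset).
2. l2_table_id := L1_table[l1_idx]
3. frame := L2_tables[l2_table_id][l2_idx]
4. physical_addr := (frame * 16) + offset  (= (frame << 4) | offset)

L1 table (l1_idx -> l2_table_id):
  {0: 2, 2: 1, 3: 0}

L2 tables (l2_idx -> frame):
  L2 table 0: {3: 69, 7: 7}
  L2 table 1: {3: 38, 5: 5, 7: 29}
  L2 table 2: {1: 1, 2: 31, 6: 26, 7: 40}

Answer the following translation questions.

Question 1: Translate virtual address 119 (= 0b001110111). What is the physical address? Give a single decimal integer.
Answer: 647

Derivation:
vaddr = 119 = 0b001110111
Split: l1_idx=0, l2_idx=7, offset=7
L1[0] = 2
L2[2][7] = 40
paddr = 40 * 16 + 7 = 647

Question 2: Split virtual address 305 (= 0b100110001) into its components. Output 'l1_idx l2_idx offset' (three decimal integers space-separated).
Answer: 2 3 1

Derivation:
vaddr = 305 = 0b100110001
  top 2 bits -> l1_idx = 2
  next 3 bits -> l2_idx = 3
  bottom 4 bits -> offset = 1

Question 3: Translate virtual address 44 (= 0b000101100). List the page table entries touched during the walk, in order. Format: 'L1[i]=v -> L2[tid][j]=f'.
Answer: L1[0]=2 -> L2[2][2]=31

Derivation:
vaddr = 44 = 0b000101100
Split: l1_idx=0, l2_idx=2, offset=12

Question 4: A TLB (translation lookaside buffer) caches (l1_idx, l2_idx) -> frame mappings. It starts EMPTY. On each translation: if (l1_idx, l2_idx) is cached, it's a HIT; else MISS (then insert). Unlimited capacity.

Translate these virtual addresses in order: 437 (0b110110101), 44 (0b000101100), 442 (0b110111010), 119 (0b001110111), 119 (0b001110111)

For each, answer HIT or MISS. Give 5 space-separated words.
vaddr=437: (3,3) not in TLB -> MISS, insert
vaddr=44: (0,2) not in TLB -> MISS, insert
vaddr=442: (3,3) in TLB -> HIT
vaddr=119: (0,7) not in TLB -> MISS, insert
vaddr=119: (0,7) in TLB -> HIT

Answer: MISS MISS HIT MISS HIT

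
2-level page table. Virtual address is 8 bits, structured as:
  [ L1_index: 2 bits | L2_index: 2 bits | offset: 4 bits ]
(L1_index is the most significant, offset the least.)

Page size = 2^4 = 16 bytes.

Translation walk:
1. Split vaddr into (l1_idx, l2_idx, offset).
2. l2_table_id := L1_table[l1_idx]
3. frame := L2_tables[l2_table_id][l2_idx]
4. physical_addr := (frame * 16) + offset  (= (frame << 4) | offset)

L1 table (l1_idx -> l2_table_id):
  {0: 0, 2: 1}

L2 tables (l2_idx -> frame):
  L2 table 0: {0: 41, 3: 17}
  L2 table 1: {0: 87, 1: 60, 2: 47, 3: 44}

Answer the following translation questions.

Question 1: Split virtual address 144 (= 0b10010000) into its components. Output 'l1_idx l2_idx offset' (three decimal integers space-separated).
Answer: 2 1 0

Derivation:
vaddr = 144 = 0b10010000
  top 2 bits -> l1_idx = 2
  next 2 bits -> l2_idx = 1
  bottom 4 bits -> offset = 0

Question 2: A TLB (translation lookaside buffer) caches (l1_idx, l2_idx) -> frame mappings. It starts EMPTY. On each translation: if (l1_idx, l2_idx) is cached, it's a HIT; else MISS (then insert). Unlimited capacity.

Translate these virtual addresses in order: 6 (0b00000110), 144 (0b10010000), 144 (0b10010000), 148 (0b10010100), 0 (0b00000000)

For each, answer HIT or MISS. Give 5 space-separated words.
Answer: MISS MISS HIT HIT HIT

Derivation:
vaddr=6: (0,0) not in TLB -> MISS, insert
vaddr=144: (2,1) not in TLB -> MISS, insert
vaddr=144: (2,1) in TLB -> HIT
vaddr=148: (2,1) in TLB -> HIT
vaddr=0: (0,0) in TLB -> HIT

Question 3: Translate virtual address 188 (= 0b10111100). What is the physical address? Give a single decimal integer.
vaddr = 188 = 0b10111100
Split: l1_idx=2, l2_idx=3, offset=12
L1[2] = 1
L2[1][3] = 44
paddr = 44 * 16 + 12 = 716

Answer: 716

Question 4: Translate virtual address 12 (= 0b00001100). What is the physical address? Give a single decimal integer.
Answer: 668

Derivation:
vaddr = 12 = 0b00001100
Split: l1_idx=0, l2_idx=0, offset=12
L1[0] = 0
L2[0][0] = 41
paddr = 41 * 16 + 12 = 668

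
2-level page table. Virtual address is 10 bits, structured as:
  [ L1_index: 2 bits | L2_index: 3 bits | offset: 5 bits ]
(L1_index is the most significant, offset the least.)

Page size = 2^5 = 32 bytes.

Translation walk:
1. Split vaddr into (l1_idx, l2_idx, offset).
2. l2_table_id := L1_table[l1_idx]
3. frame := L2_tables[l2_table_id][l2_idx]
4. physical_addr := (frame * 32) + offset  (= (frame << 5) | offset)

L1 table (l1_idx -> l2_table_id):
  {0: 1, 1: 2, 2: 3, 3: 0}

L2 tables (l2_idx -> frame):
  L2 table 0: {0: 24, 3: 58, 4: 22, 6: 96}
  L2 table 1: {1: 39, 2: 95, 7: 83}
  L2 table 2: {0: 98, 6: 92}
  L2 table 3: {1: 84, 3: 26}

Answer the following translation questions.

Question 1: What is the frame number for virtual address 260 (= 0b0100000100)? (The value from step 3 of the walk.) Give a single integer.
vaddr = 260: l1_idx=1, l2_idx=0
L1[1] = 2; L2[2][0] = 98

Answer: 98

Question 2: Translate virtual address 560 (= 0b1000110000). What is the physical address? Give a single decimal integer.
vaddr = 560 = 0b1000110000
Split: l1_idx=2, l2_idx=1, offset=16
L1[2] = 3
L2[3][1] = 84
paddr = 84 * 32 + 16 = 2704

Answer: 2704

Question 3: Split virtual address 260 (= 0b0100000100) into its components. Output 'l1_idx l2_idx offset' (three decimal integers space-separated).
vaddr = 260 = 0b0100000100
  top 2 bits -> l1_idx = 1
  next 3 bits -> l2_idx = 0
  bottom 5 bits -> offset = 4

Answer: 1 0 4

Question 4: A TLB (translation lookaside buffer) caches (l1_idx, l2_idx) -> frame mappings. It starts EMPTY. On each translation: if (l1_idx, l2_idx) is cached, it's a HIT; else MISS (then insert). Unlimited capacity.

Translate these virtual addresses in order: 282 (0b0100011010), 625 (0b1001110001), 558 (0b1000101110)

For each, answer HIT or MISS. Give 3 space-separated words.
Answer: MISS MISS MISS

Derivation:
vaddr=282: (1,0) not in TLB -> MISS, insert
vaddr=625: (2,3) not in TLB -> MISS, insert
vaddr=558: (2,1) not in TLB -> MISS, insert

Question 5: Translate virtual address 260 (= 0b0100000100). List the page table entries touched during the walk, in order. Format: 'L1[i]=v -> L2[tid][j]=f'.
vaddr = 260 = 0b0100000100
Split: l1_idx=1, l2_idx=0, offset=4

Answer: L1[1]=2 -> L2[2][0]=98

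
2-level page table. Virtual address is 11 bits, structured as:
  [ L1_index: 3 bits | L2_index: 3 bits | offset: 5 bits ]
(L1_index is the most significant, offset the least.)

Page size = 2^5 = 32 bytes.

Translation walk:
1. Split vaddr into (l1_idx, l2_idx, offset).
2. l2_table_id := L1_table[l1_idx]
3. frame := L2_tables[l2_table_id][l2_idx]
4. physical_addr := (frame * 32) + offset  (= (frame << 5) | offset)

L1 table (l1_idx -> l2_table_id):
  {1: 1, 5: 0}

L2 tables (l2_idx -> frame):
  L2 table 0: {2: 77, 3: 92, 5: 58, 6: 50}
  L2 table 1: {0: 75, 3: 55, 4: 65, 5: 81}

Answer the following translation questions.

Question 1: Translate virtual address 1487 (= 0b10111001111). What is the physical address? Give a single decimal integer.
Answer: 1615

Derivation:
vaddr = 1487 = 0b10111001111
Split: l1_idx=5, l2_idx=6, offset=15
L1[5] = 0
L2[0][6] = 50
paddr = 50 * 32 + 15 = 1615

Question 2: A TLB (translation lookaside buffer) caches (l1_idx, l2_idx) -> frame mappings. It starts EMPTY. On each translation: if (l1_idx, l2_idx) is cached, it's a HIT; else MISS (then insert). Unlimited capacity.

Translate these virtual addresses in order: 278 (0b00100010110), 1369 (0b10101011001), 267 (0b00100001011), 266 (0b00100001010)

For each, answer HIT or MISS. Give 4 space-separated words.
vaddr=278: (1,0) not in TLB -> MISS, insert
vaddr=1369: (5,2) not in TLB -> MISS, insert
vaddr=267: (1,0) in TLB -> HIT
vaddr=266: (1,0) in TLB -> HIT

Answer: MISS MISS HIT HIT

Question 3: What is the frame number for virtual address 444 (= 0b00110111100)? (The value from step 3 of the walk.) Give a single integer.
Answer: 81

Derivation:
vaddr = 444: l1_idx=1, l2_idx=5
L1[1] = 1; L2[1][5] = 81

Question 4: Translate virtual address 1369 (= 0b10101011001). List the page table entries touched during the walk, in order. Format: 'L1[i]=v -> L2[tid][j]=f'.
Answer: L1[5]=0 -> L2[0][2]=77

Derivation:
vaddr = 1369 = 0b10101011001
Split: l1_idx=5, l2_idx=2, offset=25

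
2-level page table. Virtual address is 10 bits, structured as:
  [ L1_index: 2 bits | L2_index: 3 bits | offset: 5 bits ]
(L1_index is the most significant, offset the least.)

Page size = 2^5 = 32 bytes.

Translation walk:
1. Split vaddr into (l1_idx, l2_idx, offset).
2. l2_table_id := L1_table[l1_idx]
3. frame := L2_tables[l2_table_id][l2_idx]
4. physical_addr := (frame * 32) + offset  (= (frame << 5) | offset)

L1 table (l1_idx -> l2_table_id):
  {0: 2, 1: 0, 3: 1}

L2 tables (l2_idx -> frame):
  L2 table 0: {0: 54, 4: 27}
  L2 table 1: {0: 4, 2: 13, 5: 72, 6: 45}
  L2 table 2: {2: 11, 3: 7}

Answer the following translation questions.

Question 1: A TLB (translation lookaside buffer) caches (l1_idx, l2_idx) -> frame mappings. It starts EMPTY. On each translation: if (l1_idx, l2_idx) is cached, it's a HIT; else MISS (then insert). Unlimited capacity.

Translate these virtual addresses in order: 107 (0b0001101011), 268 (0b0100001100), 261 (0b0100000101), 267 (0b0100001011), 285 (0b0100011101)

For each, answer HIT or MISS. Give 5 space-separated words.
vaddr=107: (0,3) not in TLB -> MISS, insert
vaddr=268: (1,0) not in TLB -> MISS, insert
vaddr=261: (1,0) in TLB -> HIT
vaddr=267: (1,0) in TLB -> HIT
vaddr=285: (1,0) in TLB -> HIT

Answer: MISS MISS HIT HIT HIT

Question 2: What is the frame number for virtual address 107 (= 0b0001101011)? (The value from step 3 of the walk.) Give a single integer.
Answer: 7

Derivation:
vaddr = 107: l1_idx=0, l2_idx=3
L1[0] = 2; L2[2][3] = 7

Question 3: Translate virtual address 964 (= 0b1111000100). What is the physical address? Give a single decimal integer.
vaddr = 964 = 0b1111000100
Split: l1_idx=3, l2_idx=6, offset=4
L1[3] = 1
L2[1][6] = 45
paddr = 45 * 32 + 4 = 1444

Answer: 1444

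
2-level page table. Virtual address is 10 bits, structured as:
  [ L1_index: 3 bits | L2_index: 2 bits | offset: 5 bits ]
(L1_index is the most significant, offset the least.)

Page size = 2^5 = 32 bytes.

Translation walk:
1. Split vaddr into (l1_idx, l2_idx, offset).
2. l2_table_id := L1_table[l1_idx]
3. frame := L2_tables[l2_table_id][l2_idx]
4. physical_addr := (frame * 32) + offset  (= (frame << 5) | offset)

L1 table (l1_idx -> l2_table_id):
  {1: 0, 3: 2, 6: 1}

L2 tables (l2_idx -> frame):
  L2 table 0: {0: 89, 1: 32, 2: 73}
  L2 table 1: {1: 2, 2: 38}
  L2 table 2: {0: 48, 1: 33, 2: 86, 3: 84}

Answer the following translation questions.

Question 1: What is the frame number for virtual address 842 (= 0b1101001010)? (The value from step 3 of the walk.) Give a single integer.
vaddr = 842: l1_idx=6, l2_idx=2
L1[6] = 1; L2[1][2] = 38

Answer: 38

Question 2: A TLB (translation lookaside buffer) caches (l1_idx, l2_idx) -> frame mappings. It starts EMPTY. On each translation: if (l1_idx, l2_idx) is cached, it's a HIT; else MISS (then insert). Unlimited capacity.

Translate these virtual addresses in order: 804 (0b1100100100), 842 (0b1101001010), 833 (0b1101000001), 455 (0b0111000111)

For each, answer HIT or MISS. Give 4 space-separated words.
Answer: MISS MISS HIT MISS

Derivation:
vaddr=804: (6,1) not in TLB -> MISS, insert
vaddr=842: (6,2) not in TLB -> MISS, insert
vaddr=833: (6,2) in TLB -> HIT
vaddr=455: (3,2) not in TLB -> MISS, insert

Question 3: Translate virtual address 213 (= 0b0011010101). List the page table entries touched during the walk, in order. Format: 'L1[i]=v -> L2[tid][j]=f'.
vaddr = 213 = 0b0011010101
Split: l1_idx=1, l2_idx=2, offset=21

Answer: L1[1]=0 -> L2[0][2]=73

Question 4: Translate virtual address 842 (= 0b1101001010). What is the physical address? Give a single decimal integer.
vaddr = 842 = 0b1101001010
Split: l1_idx=6, l2_idx=2, offset=10
L1[6] = 1
L2[1][2] = 38
paddr = 38 * 32 + 10 = 1226

Answer: 1226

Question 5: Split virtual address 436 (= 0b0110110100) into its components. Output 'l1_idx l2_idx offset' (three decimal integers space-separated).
vaddr = 436 = 0b0110110100
  top 3 bits -> l1_idx = 3
  next 2 bits -> l2_idx = 1
  bottom 5 bits -> offset = 20

Answer: 3 1 20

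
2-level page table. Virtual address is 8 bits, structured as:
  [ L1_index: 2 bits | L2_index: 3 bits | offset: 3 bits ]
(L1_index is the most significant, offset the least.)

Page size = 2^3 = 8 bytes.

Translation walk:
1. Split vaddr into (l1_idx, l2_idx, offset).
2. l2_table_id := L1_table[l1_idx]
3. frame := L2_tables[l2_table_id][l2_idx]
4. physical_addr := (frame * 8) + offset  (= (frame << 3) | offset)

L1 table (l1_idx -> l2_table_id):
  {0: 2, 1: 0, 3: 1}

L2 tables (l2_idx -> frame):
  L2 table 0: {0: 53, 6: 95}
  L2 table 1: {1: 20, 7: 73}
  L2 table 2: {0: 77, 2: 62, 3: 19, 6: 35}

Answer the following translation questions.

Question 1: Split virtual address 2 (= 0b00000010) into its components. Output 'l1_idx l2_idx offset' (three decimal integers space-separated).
vaddr = 2 = 0b00000010
  top 2 bits -> l1_idx = 0
  next 3 bits -> l2_idx = 0
  bottom 3 bits -> offset = 2

Answer: 0 0 2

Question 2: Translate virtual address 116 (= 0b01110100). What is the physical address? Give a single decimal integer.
vaddr = 116 = 0b01110100
Split: l1_idx=1, l2_idx=6, offset=4
L1[1] = 0
L2[0][6] = 95
paddr = 95 * 8 + 4 = 764

Answer: 764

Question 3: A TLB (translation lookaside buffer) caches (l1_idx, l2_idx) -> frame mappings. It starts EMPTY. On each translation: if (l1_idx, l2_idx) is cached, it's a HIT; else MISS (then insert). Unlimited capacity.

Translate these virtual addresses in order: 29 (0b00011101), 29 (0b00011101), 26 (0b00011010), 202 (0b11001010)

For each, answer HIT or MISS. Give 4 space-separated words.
Answer: MISS HIT HIT MISS

Derivation:
vaddr=29: (0,3) not in TLB -> MISS, insert
vaddr=29: (0,3) in TLB -> HIT
vaddr=26: (0,3) in TLB -> HIT
vaddr=202: (3,1) not in TLB -> MISS, insert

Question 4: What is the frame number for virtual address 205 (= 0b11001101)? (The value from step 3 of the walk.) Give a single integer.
Answer: 20

Derivation:
vaddr = 205: l1_idx=3, l2_idx=1
L1[3] = 1; L2[1][1] = 20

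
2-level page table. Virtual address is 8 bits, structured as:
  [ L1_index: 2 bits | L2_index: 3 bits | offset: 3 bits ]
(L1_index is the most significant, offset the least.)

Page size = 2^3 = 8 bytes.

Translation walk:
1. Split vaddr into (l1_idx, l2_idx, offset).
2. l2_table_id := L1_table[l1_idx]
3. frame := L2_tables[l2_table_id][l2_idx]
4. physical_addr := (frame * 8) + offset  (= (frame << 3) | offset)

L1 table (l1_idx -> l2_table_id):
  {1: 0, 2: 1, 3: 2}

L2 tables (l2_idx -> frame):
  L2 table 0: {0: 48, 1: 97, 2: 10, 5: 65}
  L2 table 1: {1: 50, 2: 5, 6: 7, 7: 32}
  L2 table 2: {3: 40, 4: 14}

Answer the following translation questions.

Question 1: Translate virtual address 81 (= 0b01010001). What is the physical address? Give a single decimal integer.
Answer: 81

Derivation:
vaddr = 81 = 0b01010001
Split: l1_idx=1, l2_idx=2, offset=1
L1[1] = 0
L2[0][2] = 10
paddr = 10 * 8 + 1 = 81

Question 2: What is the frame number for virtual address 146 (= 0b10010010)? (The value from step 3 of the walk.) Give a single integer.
Answer: 5

Derivation:
vaddr = 146: l1_idx=2, l2_idx=2
L1[2] = 1; L2[1][2] = 5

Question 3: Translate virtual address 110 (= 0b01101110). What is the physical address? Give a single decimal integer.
Answer: 526

Derivation:
vaddr = 110 = 0b01101110
Split: l1_idx=1, l2_idx=5, offset=6
L1[1] = 0
L2[0][5] = 65
paddr = 65 * 8 + 6 = 526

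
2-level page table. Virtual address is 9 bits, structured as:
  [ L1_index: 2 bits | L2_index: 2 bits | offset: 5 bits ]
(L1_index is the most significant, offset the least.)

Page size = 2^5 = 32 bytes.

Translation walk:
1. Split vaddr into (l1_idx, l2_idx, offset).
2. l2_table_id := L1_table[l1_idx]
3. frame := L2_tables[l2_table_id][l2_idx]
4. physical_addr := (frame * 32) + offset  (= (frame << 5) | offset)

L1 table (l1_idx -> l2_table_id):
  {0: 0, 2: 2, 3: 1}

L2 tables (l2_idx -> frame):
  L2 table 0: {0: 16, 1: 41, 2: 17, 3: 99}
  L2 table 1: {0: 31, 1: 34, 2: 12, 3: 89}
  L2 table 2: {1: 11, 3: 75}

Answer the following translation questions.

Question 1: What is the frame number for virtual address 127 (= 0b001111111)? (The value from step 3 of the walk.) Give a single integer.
vaddr = 127: l1_idx=0, l2_idx=3
L1[0] = 0; L2[0][3] = 99

Answer: 99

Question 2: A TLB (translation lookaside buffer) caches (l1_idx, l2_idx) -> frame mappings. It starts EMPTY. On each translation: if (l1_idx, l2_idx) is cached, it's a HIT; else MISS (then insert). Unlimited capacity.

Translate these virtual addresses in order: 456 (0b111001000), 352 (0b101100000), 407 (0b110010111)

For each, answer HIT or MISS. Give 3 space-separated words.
Answer: MISS MISS MISS

Derivation:
vaddr=456: (3,2) not in TLB -> MISS, insert
vaddr=352: (2,3) not in TLB -> MISS, insert
vaddr=407: (3,0) not in TLB -> MISS, insert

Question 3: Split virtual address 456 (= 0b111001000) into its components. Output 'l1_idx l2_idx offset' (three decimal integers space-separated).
vaddr = 456 = 0b111001000
  top 2 bits -> l1_idx = 3
  next 2 bits -> l2_idx = 2
  bottom 5 bits -> offset = 8

Answer: 3 2 8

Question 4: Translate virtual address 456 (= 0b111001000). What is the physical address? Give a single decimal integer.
vaddr = 456 = 0b111001000
Split: l1_idx=3, l2_idx=2, offset=8
L1[3] = 1
L2[1][2] = 12
paddr = 12 * 32 + 8 = 392

Answer: 392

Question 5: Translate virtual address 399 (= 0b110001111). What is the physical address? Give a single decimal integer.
vaddr = 399 = 0b110001111
Split: l1_idx=3, l2_idx=0, offset=15
L1[3] = 1
L2[1][0] = 31
paddr = 31 * 32 + 15 = 1007

Answer: 1007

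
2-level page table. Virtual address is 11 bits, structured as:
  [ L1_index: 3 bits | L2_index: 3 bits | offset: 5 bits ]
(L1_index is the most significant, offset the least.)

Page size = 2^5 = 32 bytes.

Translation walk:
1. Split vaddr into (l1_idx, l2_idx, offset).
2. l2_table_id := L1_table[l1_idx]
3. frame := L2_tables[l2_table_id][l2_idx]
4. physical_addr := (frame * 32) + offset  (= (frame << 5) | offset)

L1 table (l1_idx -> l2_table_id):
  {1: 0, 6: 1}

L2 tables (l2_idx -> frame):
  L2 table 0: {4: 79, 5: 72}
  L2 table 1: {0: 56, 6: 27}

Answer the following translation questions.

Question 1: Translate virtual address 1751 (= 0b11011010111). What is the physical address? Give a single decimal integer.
Answer: 887

Derivation:
vaddr = 1751 = 0b11011010111
Split: l1_idx=6, l2_idx=6, offset=23
L1[6] = 1
L2[1][6] = 27
paddr = 27 * 32 + 23 = 887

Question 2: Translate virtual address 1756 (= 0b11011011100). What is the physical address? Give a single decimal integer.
vaddr = 1756 = 0b11011011100
Split: l1_idx=6, l2_idx=6, offset=28
L1[6] = 1
L2[1][6] = 27
paddr = 27 * 32 + 28 = 892

Answer: 892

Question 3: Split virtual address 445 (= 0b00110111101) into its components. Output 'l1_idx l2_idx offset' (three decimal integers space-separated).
vaddr = 445 = 0b00110111101
  top 3 bits -> l1_idx = 1
  next 3 bits -> l2_idx = 5
  bottom 5 bits -> offset = 29

Answer: 1 5 29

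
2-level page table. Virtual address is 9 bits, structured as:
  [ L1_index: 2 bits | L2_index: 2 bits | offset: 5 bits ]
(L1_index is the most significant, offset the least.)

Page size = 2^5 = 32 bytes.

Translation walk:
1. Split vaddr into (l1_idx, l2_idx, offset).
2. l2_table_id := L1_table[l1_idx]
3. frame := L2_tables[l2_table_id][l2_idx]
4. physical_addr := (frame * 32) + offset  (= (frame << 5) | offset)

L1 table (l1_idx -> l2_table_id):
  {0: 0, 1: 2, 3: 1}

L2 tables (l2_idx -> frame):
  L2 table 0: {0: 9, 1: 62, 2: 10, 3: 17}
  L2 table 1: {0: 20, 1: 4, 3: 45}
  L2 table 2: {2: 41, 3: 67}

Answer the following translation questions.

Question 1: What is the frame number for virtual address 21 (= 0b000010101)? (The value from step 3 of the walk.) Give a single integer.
vaddr = 21: l1_idx=0, l2_idx=0
L1[0] = 0; L2[0][0] = 9

Answer: 9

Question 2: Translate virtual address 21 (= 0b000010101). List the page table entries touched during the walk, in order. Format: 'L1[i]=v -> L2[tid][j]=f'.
Answer: L1[0]=0 -> L2[0][0]=9

Derivation:
vaddr = 21 = 0b000010101
Split: l1_idx=0, l2_idx=0, offset=21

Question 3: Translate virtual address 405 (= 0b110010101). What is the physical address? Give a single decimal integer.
Answer: 661

Derivation:
vaddr = 405 = 0b110010101
Split: l1_idx=3, l2_idx=0, offset=21
L1[3] = 1
L2[1][0] = 20
paddr = 20 * 32 + 21 = 661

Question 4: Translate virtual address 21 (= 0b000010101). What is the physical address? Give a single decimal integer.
Answer: 309

Derivation:
vaddr = 21 = 0b000010101
Split: l1_idx=0, l2_idx=0, offset=21
L1[0] = 0
L2[0][0] = 9
paddr = 9 * 32 + 21 = 309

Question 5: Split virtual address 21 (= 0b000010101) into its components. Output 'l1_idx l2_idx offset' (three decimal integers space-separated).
Answer: 0 0 21

Derivation:
vaddr = 21 = 0b000010101
  top 2 bits -> l1_idx = 0
  next 2 bits -> l2_idx = 0
  bottom 5 bits -> offset = 21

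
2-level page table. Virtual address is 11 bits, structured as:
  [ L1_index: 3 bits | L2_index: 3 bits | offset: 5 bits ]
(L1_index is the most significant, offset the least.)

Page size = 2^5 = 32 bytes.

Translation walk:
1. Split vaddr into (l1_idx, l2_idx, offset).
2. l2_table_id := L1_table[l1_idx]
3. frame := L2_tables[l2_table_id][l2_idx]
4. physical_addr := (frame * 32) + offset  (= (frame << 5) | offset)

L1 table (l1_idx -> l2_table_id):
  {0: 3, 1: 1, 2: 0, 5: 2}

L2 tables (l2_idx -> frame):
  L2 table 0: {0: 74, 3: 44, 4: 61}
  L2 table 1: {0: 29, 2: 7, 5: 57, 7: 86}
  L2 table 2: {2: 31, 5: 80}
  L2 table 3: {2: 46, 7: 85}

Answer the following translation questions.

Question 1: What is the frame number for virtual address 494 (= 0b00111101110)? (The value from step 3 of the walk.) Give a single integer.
Answer: 86

Derivation:
vaddr = 494: l1_idx=1, l2_idx=7
L1[1] = 1; L2[1][7] = 86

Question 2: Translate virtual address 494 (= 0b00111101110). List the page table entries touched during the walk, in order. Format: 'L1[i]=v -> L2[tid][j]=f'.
vaddr = 494 = 0b00111101110
Split: l1_idx=1, l2_idx=7, offset=14

Answer: L1[1]=1 -> L2[1][7]=86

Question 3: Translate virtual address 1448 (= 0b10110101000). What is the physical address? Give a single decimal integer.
vaddr = 1448 = 0b10110101000
Split: l1_idx=5, l2_idx=5, offset=8
L1[5] = 2
L2[2][5] = 80
paddr = 80 * 32 + 8 = 2568

Answer: 2568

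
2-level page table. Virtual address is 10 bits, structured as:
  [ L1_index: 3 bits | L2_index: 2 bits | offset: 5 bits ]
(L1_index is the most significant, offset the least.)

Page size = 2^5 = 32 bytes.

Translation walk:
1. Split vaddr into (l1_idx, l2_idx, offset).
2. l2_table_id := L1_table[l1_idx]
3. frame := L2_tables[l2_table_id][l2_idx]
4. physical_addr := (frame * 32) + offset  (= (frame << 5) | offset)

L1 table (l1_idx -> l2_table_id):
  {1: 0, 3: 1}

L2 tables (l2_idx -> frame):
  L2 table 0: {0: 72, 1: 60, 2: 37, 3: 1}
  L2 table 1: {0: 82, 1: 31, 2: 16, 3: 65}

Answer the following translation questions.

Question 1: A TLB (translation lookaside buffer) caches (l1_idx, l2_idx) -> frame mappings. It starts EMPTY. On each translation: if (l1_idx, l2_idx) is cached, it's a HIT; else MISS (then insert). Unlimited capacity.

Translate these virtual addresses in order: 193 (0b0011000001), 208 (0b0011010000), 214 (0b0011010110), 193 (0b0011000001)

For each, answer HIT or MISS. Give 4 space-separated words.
vaddr=193: (1,2) not in TLB -> MISS, insert
vaddr=208: (1,2) in TLB -> HIT
vaddr=214: (1,2) in TLB -> HIT
vaddr=193: (1,2) in TLB -> HIT

Answer: MISS HIT HIT HIT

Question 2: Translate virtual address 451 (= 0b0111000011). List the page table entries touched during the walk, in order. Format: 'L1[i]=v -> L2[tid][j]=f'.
Answer: L1[3]=1 -> L2[1][2]=16

Derivation:
vaddr = 451 = 0b0111000011
Split: l1_idx=3, l2_idx=2, offset=3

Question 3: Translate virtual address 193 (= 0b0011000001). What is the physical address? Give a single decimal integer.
vaddr = 193 = 0b0011000001
Split: l1_idx=1, l2_idx=2, offset=1
L1[1] = 0
L2[0][2] = 37
paddr = 37 * 32 + 1 = 1185

Answer: 1185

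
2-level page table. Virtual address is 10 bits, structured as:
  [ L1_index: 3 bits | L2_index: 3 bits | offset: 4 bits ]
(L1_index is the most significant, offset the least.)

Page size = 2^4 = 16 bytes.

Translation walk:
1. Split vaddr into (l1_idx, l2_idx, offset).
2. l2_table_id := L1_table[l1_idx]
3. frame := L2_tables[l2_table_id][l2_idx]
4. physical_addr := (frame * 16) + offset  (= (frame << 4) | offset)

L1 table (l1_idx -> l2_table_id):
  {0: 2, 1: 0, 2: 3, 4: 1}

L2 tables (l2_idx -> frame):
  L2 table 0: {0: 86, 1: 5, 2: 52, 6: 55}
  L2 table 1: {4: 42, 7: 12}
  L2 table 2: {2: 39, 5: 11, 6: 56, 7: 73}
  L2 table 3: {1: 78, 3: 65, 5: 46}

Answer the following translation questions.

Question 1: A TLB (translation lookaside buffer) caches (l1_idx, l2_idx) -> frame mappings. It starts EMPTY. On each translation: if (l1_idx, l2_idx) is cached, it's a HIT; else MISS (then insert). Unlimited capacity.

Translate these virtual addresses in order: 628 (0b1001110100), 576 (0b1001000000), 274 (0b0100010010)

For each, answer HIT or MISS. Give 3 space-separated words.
Answer: MISS MISS MISS

Derivation:
vaddr=628: (4,7) not in TLB -> MISS, insert
vaddr=576: (4,4) not in TLB -> MISS, insert
vaddr=274: (2,1) not in TLB -> MISS, insert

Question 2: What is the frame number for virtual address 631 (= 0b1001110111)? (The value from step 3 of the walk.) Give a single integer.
vaddr = 631: l1_idx=4, l2_idx=7
L1[4] = 1; L2[1][7] = 12

Answer: 12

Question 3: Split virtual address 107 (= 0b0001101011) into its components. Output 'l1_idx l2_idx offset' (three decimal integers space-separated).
Answer: 0 6 11

Derivation:
vaddr = 107 = 0b0001101011
  top 3 bits -> l1_idx = 0
  next 3 bits -> l2_idx = 6
  bottom 4 bits -> offset = 11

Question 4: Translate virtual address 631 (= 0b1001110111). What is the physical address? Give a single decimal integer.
Answer: 199

Derivation:
vaddr = 631 = 0b1001110111
Split: l1_idx=4, l2_idx=7, offset=7
L1[4] = 1
L2[1][7] = 12
paddr = 12 * 16 + 7 = 199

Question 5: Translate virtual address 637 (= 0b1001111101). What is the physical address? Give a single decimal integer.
Answer: 205

Derivation:
vaddr = 637 = 0b1001111101
Split: l1_idx=4, l2_idx=7, offset=13
L1[4] = 1
L2[1][7] = 12
paddr = 12 * 16 + 13 = 205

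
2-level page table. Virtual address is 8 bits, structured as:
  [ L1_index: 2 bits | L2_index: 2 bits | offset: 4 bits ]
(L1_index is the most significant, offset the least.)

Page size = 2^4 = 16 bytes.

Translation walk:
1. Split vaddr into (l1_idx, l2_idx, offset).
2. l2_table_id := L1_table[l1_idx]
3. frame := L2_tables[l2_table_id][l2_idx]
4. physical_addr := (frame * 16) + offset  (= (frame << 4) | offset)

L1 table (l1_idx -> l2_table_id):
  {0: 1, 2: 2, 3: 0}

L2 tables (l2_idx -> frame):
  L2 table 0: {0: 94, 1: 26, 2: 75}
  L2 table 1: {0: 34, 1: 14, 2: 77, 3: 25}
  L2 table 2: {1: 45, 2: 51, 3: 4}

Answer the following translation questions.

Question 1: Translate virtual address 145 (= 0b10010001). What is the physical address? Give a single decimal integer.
Answer: 721

Derivation:
vaddr = 145 = 0b10010001
Split: l1_idx=2, l2_idx=1, offset=1
L1[2] = 2
L2[2][1] = 45
paddr = 45 * 16 + 1 = 721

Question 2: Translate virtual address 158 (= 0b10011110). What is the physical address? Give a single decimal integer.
vaddr = 158 = 0b10011110
Split: l1_idx=2, l2_idx=1, offset=14
L1[2] = 2
L2[2][1] = 45
paddr = 45 * 16 + 14 = 734

Answer: 734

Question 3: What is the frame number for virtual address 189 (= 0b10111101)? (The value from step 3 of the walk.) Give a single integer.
vaddr = 189: l1_idx=2, l2_idx=3
L1[2] = 2; L2[2][3] = 4

Answer: 4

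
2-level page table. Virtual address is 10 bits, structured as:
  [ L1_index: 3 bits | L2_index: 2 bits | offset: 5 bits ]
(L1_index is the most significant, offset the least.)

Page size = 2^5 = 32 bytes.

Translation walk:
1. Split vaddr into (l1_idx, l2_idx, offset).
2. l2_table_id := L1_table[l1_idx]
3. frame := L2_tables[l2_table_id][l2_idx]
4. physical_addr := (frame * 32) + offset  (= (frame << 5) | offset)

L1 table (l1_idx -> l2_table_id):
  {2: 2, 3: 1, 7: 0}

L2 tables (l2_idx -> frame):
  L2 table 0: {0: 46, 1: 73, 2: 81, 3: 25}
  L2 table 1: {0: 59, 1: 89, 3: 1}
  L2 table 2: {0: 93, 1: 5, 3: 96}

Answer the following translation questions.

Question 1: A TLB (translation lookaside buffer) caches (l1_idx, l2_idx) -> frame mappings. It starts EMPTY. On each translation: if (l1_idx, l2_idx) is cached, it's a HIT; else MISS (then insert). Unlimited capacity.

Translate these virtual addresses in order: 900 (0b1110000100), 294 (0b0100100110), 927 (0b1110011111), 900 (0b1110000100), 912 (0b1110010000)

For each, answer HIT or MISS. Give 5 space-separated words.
Answer: MISS MISS HIT HIT HIT

Derivation:
vaddr=900: (7,0) not in TLB -> MISS, insert
vaddr=294: (2,1) not in TLB -> MISS, insert
vaddr=927: (7,0) in TLB -> HIT
vaddr=900: (7,0) in TLB -> HIT
vaddr=912: (7,0) in TLB -> HIT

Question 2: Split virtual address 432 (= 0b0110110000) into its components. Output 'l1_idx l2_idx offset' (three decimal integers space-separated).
vaddr = 432 = 0b0110110000
  top 3 bits -> l1_idx = 3
  next 2 bits -> l2_idx = 1
  bottom 5 bits -> offset = 16

Answer: 3 1 16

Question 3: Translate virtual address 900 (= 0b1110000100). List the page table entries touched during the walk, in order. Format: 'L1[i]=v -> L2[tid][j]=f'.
Answer: L1[7]=0 -> L2[0][0]=46

Derivation:
vaddr = 900 = 0b1110000100
Split: l1_idx=7, l2_idx=0, offset=4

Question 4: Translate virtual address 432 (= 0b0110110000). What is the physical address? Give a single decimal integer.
Answer: 2864

Derivation:
vaddr = 432 = 0b0110110000
Split: l1_idx=3, l2_idx=1, offset=16
L1[3] = 1
L2[1][1] = 89
paddr = 89 * 32 + 16 = 2864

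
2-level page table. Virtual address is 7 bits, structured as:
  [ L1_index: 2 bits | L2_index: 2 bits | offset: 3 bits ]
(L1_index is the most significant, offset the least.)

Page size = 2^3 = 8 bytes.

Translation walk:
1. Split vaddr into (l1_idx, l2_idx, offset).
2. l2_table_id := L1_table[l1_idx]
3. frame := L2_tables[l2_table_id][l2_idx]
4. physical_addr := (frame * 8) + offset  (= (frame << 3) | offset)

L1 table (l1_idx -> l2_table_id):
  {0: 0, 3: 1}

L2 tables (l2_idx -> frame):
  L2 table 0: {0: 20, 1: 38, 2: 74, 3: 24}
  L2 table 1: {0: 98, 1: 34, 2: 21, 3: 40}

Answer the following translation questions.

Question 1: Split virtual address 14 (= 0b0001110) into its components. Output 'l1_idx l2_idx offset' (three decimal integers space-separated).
Answer: 0 1 6

Derivation:
vaddr = 14 = 0b0001110
  top 2 bits -> l1_idx = 0
  next 2 bits -> l2_idx = 1
  bottom 3 bits -> offset = 6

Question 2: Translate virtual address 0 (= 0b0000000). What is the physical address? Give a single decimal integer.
Answer: 160

Derivation:
vaddr = 0 = 0b0000000
Split: l1_idx=0, l2_idx=0, offset=0
L1[0] = 0
L2[0][0] = 20
paddr = 20 * 8 + 0 = 160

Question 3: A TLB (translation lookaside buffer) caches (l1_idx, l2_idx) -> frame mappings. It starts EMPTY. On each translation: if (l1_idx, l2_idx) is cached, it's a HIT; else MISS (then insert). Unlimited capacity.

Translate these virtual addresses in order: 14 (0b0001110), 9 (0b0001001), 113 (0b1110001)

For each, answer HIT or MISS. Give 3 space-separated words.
vaddr=14: (0,1) not in TLB -> MISS, insert
vaddr=9: (0,1) in TLB -> HIT
vaddr=113: (3,2) not in TLB -> MISS, insert

Answer: MISS HIT MISS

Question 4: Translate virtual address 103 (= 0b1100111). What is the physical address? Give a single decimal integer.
Answer: 791

Derivation:
vaddr = 103 = 0b1100111
Split: l1_idx=3, l2_idx=0, offset=7
L1[3] = 1
L2[1][0] = 98
paddr = 98 * 8 + 7 = 791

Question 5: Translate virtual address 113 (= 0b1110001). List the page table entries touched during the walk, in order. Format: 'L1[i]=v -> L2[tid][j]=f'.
Answer: L1[3]=1 -> L2[1][2]=21

Derivation:
vaddr = 113 = 0b1110001
Split: l1_idx=3, l2_idx=2, offset=1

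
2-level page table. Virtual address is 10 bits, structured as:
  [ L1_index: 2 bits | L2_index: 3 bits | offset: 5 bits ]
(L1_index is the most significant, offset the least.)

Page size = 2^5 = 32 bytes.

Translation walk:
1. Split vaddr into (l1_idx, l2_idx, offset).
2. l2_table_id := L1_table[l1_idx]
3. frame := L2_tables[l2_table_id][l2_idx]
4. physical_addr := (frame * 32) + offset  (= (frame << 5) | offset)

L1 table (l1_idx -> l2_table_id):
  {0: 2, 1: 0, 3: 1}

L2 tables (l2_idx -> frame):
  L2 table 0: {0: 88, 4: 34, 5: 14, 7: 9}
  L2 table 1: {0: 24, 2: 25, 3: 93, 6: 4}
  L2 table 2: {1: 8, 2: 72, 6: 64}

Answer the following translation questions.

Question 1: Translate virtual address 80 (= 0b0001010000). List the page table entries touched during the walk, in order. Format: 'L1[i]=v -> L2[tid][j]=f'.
vaddr = 80 = 0b0001010000
Split: l1_idx=0, l2_idx=2, offset=16

Answer: L1[0]=2 -> L2[2][2]=72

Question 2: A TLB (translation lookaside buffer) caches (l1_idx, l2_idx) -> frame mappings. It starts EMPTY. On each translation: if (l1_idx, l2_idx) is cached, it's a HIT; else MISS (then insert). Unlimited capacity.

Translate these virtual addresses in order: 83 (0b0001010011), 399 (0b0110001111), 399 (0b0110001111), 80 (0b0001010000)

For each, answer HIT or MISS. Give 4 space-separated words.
vaddr=83: (0,2) not in TLB -> MISS, insert
vaddr=399: (1,4) not in TLB -> MISS, insert
vaddr=399: (1,4) in TLB -> HIT
vaddr=80: (0,2) in TLB -> HIT

Answer: MISS MISS HIT HIT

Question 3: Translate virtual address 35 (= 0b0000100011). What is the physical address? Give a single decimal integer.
Answer: 259

Derivation:
vaddr = 35 = 0b0000100011
Split: l1_idx=0, l2_idx=1, offset=3
L1[0] = 2
L2[2][1] = 8
paddr = 8 * 32 + 3 = 259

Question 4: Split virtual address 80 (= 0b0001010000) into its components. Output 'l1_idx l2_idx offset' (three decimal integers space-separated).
vaddr = 80 = 0b0001010000
  top 2 bits -> l1_idx = 0
  next 3 bits -> l2_idx = 2
  bottom 5 bits -> offset = 16

Answer: 0 2 16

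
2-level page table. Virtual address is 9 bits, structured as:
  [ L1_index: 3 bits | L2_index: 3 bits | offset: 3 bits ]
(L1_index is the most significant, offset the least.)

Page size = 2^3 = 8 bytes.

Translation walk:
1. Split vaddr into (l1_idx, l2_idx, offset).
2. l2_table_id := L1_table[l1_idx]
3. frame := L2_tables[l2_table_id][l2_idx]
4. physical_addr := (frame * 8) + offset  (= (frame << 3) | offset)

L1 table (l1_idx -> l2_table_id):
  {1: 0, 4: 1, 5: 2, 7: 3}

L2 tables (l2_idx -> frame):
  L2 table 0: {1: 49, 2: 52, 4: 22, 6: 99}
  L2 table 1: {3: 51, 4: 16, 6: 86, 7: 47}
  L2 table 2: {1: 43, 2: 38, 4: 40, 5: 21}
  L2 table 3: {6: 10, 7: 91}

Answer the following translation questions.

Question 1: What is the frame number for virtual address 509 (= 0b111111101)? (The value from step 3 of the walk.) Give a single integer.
vaddr = 509: l1_idx=7, l2_idx=7
L1[7] = 3; L2[3][7] = 91

Answer: 91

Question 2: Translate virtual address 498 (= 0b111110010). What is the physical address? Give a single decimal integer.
Answer: 82

Derivation:
vaddr = 498 = 0b111110010
Split: l1_idx=7, l2_idx=6, offset=2
L1[7] = 3
L2[3][6] = 10
paddr = 10 * 8 + 2 = 82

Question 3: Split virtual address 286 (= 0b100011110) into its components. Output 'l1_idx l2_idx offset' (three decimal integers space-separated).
Answer: 4 3 6

Derivation:
vaddr = 286 = 0b100011110
  top 3 bits -> l1_idx = 4
  next 3 bits -> l2_idx = 3
  bottom 3 bits -> offset = 6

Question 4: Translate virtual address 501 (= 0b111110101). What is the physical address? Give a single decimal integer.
vaddr = 501 = 0b111110101
Split: l1_idx=7, l2_idx=6, offset=5
L1[7] = 3
L2[3][6] = 10
paddr = 10 * 8 + 5 = 85

Answer: 85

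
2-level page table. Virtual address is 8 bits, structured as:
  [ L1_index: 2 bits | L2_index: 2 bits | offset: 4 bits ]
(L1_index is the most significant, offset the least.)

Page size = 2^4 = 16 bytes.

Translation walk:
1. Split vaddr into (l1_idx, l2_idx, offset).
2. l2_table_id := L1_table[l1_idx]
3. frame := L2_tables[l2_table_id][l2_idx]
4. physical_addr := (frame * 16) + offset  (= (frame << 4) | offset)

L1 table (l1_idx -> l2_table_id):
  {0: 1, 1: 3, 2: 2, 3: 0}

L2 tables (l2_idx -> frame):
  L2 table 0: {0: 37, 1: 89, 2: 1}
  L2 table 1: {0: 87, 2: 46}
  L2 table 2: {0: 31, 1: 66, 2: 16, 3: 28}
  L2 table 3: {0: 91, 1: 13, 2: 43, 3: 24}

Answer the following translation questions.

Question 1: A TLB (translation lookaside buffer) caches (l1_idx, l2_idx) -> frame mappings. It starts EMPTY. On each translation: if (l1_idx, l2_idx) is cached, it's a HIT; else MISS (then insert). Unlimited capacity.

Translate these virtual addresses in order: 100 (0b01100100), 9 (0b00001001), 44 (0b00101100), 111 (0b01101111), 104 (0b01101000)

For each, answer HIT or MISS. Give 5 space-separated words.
vaddr=100: (1,2) not in TLB -> MISS, insert
vaddr=9: (0,0) not in TLB -> MISS, insert
vaddr=44: (0,2) not in TLB -> MISS, insert
vaddr=111: (1,2) in TLB -> HIT
vaddr=104: (1,2) in TLB -> HIT

Answer: MISS MISS MISS HIT HIT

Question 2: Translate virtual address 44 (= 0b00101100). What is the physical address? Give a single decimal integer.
Answer: 748

Derivation:
vaddr = 44 = 0b00101100
Split: l1_idx=0, l2_idx=2, offset=12
L1[0] = 1
L2[1][2] = 46
paddr = 46 * 16 + 12 = 748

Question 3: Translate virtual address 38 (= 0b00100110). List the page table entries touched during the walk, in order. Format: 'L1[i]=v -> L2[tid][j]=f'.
vaddr = 38 = 0b00100110
Split: l1_idx=0, l2_idx=2, offset=6

Answer: L1[0]=1 -> L2[1][2]=46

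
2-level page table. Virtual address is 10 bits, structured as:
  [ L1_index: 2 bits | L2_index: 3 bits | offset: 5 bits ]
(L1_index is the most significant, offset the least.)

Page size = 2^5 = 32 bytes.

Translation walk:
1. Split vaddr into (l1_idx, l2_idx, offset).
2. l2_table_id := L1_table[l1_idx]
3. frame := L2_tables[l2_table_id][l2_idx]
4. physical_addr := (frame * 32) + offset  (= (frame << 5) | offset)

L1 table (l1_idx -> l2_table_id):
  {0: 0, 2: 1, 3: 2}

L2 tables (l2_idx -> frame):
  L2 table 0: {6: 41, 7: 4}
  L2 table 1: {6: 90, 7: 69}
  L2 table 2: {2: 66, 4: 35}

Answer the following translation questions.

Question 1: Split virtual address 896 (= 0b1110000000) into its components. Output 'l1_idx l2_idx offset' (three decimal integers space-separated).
vaddr = 896 = 0b1110000000
  top 2 bits -> l1_idx = 3
  next 3 bits -> l2_idx = 4
  bottom 5 bits -> offset = 0

Answer: 3 4 0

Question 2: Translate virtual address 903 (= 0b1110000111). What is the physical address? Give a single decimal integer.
vaddr = 903 = 0b1110000111
Split: l1_idx=3, l2_idx=4, offset=7
L1[3] = 2
L2[2][4] = 35
paddr = 35 * 32 + 7 = 1127

Answer: 1127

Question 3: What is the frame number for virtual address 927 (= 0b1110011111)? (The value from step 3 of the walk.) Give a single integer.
Answer: 35

Derivation:
vaddr = 927: l1_idx=3, l2_idx=4
L1[3] = 2; L2[2][4] = 35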